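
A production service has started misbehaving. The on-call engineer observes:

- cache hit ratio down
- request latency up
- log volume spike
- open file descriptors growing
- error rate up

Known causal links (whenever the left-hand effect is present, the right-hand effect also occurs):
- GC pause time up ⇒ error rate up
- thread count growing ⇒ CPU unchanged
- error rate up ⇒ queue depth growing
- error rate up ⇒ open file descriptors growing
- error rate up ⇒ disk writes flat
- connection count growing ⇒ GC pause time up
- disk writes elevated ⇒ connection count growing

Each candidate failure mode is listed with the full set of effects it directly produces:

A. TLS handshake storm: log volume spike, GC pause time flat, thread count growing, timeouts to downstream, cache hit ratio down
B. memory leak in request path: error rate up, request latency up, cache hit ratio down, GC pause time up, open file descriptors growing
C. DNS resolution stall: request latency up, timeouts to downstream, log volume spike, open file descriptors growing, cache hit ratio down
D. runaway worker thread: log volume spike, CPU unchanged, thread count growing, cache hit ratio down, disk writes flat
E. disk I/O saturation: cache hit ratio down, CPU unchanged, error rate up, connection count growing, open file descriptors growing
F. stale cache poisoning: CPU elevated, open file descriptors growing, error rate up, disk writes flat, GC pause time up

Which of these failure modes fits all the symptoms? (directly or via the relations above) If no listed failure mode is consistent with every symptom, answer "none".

Checking each candidate against the observations:
(A) TLS handshake storm — cache hit ratio down +; request latency up -; log volume spike +; open file descriptors growing -; error rate up -
(B) memory leak in request path — does not account for log volume spike
(C) DNS resolution stall — cache hit ratio down +; request latency up +; log volume spike +; open file descriptors growing +; error rate up -
(D) runaway worker thread — cache hit ratio down +; request latency up -; log volume spike +; open file descriptors growing -; error rate up -
(E) disk I/O saturation — cache hit ratio down +; request latency up -; log volume spike -; open file descriptors growing +; error rate up +
(F) stale cache poisoning — cache hit ratio down -; request latency up -; log volume spike -; open file descriptors growing +; error rate up +
No candidate is consistent with all observations.

none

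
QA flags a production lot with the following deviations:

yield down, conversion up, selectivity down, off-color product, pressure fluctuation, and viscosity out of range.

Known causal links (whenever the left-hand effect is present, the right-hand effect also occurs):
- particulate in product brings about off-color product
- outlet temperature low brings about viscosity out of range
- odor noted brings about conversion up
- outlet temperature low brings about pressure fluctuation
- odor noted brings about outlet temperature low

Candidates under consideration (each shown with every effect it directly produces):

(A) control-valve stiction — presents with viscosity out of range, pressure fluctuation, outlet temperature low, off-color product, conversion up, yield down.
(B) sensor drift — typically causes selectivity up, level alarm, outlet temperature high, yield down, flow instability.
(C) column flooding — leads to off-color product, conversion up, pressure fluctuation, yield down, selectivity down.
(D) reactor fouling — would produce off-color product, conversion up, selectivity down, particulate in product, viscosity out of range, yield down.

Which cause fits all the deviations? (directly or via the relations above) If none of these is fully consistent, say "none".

none

For each candidate, compare predicted effects to what was observed:
(A) control-valve stiction — yield down match; conversion up match; selectivity down miss; off-color product match; pressure fluctuation match; viscosity out of range match
(B) sensor drift — yield down match; conversion up miss; selectivity down miss; off-color product miss; pressure fluctuation miss; viscosity out of range miss
(C) column flooding — yield down match; conversion up match; selectivity down match; off-color product match; pressure fluctuation match; viscosity out of range miss
(D) reactor fouling — yield down match; conversion up match; selectivity down match; off-color product match; pressure fluctuation miss; viscosity out of range match
Every candidate fails on at least one observation.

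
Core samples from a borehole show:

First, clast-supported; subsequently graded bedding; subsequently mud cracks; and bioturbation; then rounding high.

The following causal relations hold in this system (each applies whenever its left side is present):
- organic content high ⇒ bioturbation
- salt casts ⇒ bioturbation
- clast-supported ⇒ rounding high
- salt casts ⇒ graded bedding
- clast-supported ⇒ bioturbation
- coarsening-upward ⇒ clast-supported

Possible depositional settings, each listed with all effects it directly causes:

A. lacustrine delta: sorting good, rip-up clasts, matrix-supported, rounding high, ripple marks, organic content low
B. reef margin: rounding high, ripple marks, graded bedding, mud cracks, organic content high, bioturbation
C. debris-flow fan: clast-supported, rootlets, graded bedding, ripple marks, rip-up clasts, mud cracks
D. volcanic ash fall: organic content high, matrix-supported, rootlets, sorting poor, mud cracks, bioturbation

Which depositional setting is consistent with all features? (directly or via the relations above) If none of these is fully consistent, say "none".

For each candidate, compare predicted effects to what was observed:
(A) lacustrine delta — clast-supported ✗; graded bedding ✗; mud cracks ✗; bioturbation ✗; rounding high ✓
(B) reef margin — clast-supported ✗; graded bedding ✓; mud cracks ✓; bioturbation ✓; rounding high ✓
(C) debris-flow fan — accounts for every observation (bioturbation through clast-supported → bioturbation)
(D) volcanic ash fall — clast-supported ✗; graded bedding ✗; mud cracks ✓; bioturbation ✓; rounding high ✗
(C) alone accounts for all the evidence.

C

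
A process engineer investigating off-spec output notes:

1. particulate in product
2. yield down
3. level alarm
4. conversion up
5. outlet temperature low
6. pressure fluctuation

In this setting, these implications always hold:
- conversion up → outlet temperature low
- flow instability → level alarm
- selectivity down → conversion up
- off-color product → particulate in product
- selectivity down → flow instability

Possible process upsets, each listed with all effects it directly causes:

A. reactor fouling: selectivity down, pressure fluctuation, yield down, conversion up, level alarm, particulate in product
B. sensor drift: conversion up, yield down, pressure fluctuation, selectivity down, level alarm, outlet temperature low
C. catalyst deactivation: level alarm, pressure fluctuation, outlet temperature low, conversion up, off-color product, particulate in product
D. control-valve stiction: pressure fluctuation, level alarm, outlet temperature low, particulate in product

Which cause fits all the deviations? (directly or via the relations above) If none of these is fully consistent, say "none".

For each candidate, compare predicted effects to what was observed:
(A) reactor fouling — particulate in product ✓; yield down ✓; level alarm ✓; conversion up ✓; outlet temperature low ✓ (by conversion up → outlet temperature low); pressure fluctuation ✓
(B) sensor drift — particulate in product ✗; yield down ✓; level alarm ✓; conversion up ✓; outlet temperature low ✓; pressure fluctuation ✓
(C) catalyst deactivation — particulate in product ✓; yield down ✗; level alarm ✓; conversion up ✓; outlet temperature low ✓; pressure fluctuation ✓
(D) control-valve stiction — particulate in product ✓; yield down ✗; level alarm ✓; conversion up ✗; outlet temperature low ✓; pressure fluctuation ✓
(A) is the only candidate with no mismatches.

A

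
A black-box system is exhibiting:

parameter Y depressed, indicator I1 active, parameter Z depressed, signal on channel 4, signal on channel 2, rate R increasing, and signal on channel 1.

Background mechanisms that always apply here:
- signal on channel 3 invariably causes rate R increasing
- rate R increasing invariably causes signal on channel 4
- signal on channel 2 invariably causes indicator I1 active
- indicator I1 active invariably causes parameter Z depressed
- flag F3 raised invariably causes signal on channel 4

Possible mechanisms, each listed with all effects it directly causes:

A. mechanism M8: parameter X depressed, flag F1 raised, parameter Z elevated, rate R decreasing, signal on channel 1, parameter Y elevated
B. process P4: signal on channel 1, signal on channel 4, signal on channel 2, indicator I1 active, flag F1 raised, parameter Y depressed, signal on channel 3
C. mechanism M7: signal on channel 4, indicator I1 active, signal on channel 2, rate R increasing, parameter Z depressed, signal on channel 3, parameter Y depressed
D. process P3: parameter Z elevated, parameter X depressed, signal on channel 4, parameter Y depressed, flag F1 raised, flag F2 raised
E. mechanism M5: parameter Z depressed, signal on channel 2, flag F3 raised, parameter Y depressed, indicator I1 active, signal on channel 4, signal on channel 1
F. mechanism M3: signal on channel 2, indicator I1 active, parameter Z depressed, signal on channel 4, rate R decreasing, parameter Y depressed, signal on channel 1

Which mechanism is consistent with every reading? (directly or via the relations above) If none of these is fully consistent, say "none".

For each candidate, compare predicted effects to what was observed:
(A) mechanism M8 — parameter Y depressed ✗; indicator I1 active ✗; parameter Z depressed ✗; signal on channel 4 ✗; signal on channel 2 ✗; rate R increasing ✗; signal on channel 1 ✓
(B) process P4 — accounts for every observation (parameter Z depressed by indicator I1 active → parameter Z depressed)
(C) mechanism M7 — parameter Y depressed ✓; indicator I1 active ✓; parameter Z depressed ✓; signal on channel 4 ✓; signal on channel 2 ✓; rate R increasing ✓; signal on channel 1 ✗
(D) process P3 — fails on indicator I1 active, parameter Z depressed, signal on channel 2, rate R increasing, signal on channel 1 (predicts parameter Z elevated, not parameter Z depressed)
(E) mechanism M5 — does not account for rate R increasing
(F) mechanism M3 — parameter Y depressed ✓; indicator I1 active ✓; parameter Z depressed ✓; signal on channel 4 ✓; signal on channel 2 ✓; rate R increasing ✗; signal on channel 1 ✓
(B) alone accounts for all the evidence.

B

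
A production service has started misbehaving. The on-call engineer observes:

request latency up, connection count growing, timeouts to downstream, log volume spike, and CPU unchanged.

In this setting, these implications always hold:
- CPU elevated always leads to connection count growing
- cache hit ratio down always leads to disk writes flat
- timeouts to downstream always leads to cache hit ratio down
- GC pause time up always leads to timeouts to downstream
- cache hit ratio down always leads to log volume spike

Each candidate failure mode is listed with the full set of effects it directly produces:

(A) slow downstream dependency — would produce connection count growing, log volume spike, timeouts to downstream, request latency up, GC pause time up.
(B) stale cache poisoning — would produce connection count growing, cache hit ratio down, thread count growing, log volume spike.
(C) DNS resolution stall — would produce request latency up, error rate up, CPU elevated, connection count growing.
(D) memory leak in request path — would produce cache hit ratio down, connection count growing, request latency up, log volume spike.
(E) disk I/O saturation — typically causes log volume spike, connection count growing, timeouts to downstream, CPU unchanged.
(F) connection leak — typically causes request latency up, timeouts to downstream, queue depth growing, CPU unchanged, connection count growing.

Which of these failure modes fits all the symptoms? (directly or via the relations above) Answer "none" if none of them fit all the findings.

For each candidate, compare predicted effects to what was observed:
(A) slow downstream dependency — does not account for CPU unchanged
(B) stale cache poisoning — request latency up -; connection count growing +; timeouts to downstream -; log volume spike +; CPU unchanged -
(C) DNS resolution stall — request latency up +; connection count growing +; timeouts to downstream -; log volume spike -; CPU unchanged -
(D) memory leak in request path — request latency up +; connection count growing +; timeouts to downstream -; log volume spike +; CPU unchanged -
(E) disk I/O saturation — request latency up -; connection count growing +; timeouts to downstream +; log volume spike +; CPU unchanged +
(F) connection leak — request latency up +; connection count growing +; timeouts to downstream +; log volume spike + (by timeouts to downstream → cache hit ratio down → log volume spike); CPU unchanged +
(F) alone accounts for all the evidence.

F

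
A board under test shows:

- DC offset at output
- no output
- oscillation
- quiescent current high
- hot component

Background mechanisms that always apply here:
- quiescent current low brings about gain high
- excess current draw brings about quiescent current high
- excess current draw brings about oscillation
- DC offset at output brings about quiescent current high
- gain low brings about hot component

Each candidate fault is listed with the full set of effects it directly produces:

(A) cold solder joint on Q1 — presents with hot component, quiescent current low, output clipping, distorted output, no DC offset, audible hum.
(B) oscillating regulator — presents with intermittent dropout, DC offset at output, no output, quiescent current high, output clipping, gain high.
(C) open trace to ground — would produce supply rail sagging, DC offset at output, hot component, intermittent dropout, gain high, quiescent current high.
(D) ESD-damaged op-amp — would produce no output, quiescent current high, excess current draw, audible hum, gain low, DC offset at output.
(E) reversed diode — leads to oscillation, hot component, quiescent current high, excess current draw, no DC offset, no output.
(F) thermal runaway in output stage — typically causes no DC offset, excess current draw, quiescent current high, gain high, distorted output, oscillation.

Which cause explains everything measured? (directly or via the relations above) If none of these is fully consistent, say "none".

D

Checking each candidate against the observations:
(A) cold solder joint on Q1 — fails on DC offset at output, no output, oscillation, quiescent current high (predicts no DC offset, not DC offset at output; predicts quiescent current low, not quiescent current high)
(B) oscillating regulator — DC offset at output match; no output match; oscillation miss; quiescent current high match; hot component miss
(C) open trace to ground — DC offset at output match; no output miss; oscillation miss; quiescent current high match; hot component match
(D) ESD-damaged op-amp — DC offset at output match; no output match; oscillation match (through excess current draw → oscillation); quiescent current high match; hot component match (through gain low → hot component)
(E) reversed diode — fails on DC offset at output (predicts no DC offset, not DC offset at output)
(F) thermal runaway in output stage — fails on DC offset at output, no output, hot component (predicts no DC offset, not DC offset at output)
(D) is the only candidate with no mismatches.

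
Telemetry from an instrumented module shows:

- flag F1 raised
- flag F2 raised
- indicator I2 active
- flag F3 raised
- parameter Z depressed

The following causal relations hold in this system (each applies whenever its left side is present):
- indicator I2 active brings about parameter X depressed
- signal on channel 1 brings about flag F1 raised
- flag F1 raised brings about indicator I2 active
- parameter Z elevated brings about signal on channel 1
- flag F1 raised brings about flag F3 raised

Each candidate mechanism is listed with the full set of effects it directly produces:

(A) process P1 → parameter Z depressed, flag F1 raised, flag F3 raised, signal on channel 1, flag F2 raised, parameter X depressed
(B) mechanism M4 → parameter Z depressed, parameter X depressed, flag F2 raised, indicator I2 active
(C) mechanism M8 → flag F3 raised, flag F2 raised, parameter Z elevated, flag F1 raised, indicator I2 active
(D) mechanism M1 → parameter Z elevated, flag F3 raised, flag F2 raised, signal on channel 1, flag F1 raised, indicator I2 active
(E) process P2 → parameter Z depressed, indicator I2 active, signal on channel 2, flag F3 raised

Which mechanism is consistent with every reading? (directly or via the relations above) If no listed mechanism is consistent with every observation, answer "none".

A

Per-candidate check:
(A) process P1 — flag F1 raised +; flag F2 raised +; indicator I2 active + (by flag F1 raised → indicator I2 active); flag F3 raised +; parameter Z depressed +
(B) mechanism M4 — does not account for flag F1 raised, flag F3 raised
(C) mechanism M8 — flag F1 raised +; flag F2 raised +; indicator I2 active +; flag F3 raised +; parameter Z depressed -
(D) mechanism M1 — flag F1 raised +; flag F2 raised +; indicator I2 active +; flag F3 raised +; parameter Z depressed -
(E) process P2 — does not account for flag F1 raised, flag F2 raised
(A) alone accounts for all the evidence.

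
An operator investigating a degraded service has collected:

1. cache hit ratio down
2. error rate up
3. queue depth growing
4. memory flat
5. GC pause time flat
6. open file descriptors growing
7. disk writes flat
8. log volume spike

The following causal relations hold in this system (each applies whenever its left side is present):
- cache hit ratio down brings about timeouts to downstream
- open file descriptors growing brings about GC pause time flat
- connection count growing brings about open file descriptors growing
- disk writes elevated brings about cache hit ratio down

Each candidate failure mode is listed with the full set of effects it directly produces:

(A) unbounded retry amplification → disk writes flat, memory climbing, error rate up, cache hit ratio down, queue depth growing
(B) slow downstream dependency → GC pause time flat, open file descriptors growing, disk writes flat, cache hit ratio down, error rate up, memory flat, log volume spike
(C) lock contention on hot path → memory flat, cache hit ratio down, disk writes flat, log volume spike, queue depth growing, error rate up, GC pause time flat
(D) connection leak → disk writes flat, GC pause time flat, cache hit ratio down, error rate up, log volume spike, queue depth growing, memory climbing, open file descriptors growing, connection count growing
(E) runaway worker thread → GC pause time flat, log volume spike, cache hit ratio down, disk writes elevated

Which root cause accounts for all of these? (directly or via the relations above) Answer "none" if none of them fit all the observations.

For each candidate, compare predicted effects to what was observed:
(A) unbounded retry amplification — cache hit ratio down +; error rate up +; queue depth growing +; memory flat -; GC pause time flat -; open file descriptors growing -; disk writes flat +; log volume spike -
(B) slow downstream dependency — cache hit ratio down +; error rate up +; queue depth growing -; memory flat +; GC pause time flat +; open file descriptors growing +; disk writes flat +; log volume spike +
(C) lock contention on hot path — does not account for open file descriptors growing
(D) connection leak — fails on memory flat (predicts memory climbing, not memory flat)
(E) runaway worker thread — cache hit ratio down +; error rate up -; queue depth growing -; memory flat -; GC pause time flat +; open file descriptors growing -; disk writes flat -; log volume spike +
Every candidate fails on at least one observation.

none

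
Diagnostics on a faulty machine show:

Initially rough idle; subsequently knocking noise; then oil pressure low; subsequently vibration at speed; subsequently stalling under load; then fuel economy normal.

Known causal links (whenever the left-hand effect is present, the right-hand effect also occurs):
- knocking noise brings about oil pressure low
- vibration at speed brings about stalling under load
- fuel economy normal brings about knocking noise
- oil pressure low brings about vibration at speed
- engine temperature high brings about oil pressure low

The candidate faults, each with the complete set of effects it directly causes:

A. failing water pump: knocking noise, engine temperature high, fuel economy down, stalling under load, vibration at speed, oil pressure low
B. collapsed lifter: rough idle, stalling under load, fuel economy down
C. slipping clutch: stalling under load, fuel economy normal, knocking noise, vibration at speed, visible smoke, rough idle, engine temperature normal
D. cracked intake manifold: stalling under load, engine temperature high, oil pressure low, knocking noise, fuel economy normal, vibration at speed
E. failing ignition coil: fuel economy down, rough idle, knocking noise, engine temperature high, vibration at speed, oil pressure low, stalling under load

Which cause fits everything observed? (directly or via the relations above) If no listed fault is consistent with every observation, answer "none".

C

Checking each candidate against the observations:
(A) failing water pump — rough idle NO; knocking noise yes; oil pressure low yes; vibration at speed yes; stalling under load yes; fuel economy normal NO
(B) collapsed lifter — fails on knocking noise, oil pressure low, vibration at speed, fuel economy normal (predicts fuel economy down, not fuel economy normal)
(C) slipping clutch — rough idle yes; knocking noise yes; oil pressure low yes (by knocking noise → oil pressure low); vibration at speed yes; stalling under load yes; fuel economy normal yes
(D) cracked intake manifold — rough idle NO; knocking noise yes; oil pressure low yes; vibration at speed yes; stalling under load yes; fuel economy normal yes
(E) failing ignition coil — fails on fuel economy normal (predicts fuel economy down, not fuel economy normal)
(C) alone accounts for all the evidence.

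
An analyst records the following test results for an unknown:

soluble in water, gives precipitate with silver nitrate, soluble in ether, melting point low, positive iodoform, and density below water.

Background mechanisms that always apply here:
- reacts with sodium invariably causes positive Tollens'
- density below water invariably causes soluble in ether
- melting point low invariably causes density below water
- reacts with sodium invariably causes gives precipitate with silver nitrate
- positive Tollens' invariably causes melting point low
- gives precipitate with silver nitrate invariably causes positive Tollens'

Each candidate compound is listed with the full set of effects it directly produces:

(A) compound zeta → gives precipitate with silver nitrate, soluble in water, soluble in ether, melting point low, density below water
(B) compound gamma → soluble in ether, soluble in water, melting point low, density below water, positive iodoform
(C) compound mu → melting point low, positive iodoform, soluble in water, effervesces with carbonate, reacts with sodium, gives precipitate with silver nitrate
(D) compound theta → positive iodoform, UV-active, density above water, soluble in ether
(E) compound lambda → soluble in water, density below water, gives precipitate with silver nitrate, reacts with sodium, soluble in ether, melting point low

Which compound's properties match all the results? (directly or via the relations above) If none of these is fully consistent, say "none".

Checking each candidate against the observations:
(A) compound zeta — soluble in water ✓; gives precipitate with silver nitrate ✓; soluble in ether ✓; melting point low ✓; positive iodoform ✗; density below water ✓
(B) compound gamma — does not account for gives precipitate with silver nitrate
(C) compound mu — soluble in water ✓; gives precipitate with silver nitrate ✓; soluble in ether ✓ (via melting point low → density below water → soluble in ether); melting point low ✓; positive iodoform ✓; density below water ✓ (via melting point low → density below water)
(D) compound theta — fails on soluble in water, gives precipitate with silver nitrate, melting point low, density below water (predicts density above water, not density below water)
(E) compound lambda — does not account for positive iodoform
(C) is the only candidate with no mismatches.

C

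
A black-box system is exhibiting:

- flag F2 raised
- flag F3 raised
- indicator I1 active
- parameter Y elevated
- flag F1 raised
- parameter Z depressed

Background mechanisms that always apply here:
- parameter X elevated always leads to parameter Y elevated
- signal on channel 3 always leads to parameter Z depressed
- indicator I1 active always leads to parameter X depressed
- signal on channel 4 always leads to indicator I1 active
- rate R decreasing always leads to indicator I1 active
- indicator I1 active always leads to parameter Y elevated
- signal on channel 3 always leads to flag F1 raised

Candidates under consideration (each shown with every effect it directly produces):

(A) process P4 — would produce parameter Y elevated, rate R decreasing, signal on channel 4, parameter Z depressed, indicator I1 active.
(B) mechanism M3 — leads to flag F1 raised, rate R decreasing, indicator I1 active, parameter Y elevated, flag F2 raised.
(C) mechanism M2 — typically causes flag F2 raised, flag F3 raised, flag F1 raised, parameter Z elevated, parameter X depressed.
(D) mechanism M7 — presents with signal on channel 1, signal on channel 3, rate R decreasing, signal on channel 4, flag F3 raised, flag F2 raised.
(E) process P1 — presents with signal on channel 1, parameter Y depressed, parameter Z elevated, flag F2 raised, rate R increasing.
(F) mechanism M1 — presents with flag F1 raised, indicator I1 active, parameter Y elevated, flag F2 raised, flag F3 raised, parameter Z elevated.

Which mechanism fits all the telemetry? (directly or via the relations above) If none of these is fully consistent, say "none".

D

Per-candidate check:
(A) process P4 — flag F2 raised miss; flag F3 raised miss; indicator I1 active match; parameter Y elevated match; flag F1 raised miss; parameter Z depressed match
(B) mechanism M3 — flag F2 raised match; flag F3 raised miss; indicator I1 active match; parameter Y elevated match; flag F1 raised match; parameter Z depressed miss
(C) mechanism M2 — flag F2 raised match; flag F3 raised match; indicator I1 active miss; parameter Y elevated miss; flag F1 raised match; parameter Z depressed miss
(D) mechanism M7 — flag F2 raised match; flag F3 raised match; indicator I1 active match (through rate R decreasing → indicator I1 active); parameter Y elevated match (through rate R decreasing → indicator I1 active → parameter Y elevated); flag F1 raised match (through signal on channel 3 → flag F1 raised); parameter Z depressed match (through signal on channel 3 → parameter Z depressed)
(E) process P1 — flag F2 raised match; flag F3 raised miss; indicator I1 active miss; parameter Y elevated miss; flag F1 raised miss; parameter Z depressed miss
(F) mechanism M1 — flag F2 raised match; flag F3 raised match; indicator I1 active match; parameter Y elevated match; flag F1 raised match; parameter Z depressed miss
Only (D) is consistent with every observation.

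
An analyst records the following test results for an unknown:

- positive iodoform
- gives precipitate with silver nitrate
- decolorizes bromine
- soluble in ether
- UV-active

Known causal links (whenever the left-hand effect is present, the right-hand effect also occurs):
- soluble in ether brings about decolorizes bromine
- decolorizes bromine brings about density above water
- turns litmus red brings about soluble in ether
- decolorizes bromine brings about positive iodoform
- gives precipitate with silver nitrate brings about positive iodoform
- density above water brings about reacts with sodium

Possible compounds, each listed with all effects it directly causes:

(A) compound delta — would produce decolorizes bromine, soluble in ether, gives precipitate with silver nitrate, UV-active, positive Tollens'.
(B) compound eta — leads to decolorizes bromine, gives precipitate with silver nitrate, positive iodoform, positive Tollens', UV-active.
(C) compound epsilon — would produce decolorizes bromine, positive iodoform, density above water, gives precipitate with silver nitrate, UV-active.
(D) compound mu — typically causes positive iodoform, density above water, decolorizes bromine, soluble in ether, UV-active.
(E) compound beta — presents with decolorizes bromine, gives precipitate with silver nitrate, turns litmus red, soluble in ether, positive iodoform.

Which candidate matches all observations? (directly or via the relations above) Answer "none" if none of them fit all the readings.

A

For each candidate, compare predicted effects to what was observed:
(A) compound delta — accounts for every observation (positive iodoform by decolorizes bromine → positive iodoform)
(B) compound eta — does not account for soluble in ether
(C) compound epsilon — does not account for soluble in ether
(D) compound mu — positive iodoform yes; gives precipitate with silver nitrate NO; decolorizes bromine yes; soluble in ether yes; UV-active yes
(E) compound beta — positive iodoform yes; gives precipitate with silver nitrate yes; decolorizes bromine yes; soluble in ether yes; UV-active NO
Only (A) is consistent with every observation.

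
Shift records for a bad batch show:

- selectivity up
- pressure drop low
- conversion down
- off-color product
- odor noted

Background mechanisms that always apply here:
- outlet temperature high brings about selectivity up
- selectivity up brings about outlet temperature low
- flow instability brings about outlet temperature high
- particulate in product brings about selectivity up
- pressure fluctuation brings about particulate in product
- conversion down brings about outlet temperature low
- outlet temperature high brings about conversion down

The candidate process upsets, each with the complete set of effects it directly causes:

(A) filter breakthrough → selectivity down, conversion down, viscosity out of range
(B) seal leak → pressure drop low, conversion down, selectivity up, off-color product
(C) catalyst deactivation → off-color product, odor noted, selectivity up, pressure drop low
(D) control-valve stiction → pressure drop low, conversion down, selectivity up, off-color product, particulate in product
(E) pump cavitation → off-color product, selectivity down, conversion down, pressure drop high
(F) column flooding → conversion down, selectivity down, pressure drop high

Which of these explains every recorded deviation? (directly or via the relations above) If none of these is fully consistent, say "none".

Testing each hypothesis:
(A) filter breakthrough — selectivity up -; pressure drop low -; conversion down +; off-color product -; odor noted -
(B) seal leak — selectivity up +; pressure drop low +; conversion down +; off-color product +; odor noted -
(C) catalyst deactivation — selectivity up +; pressure drop low +; conversion down -; off-color product +; odor noted +
(D) control-valve stiction — does not account for odor noted
(E) pump cavitation — selectivity up -; pressure drop low -; conversion down +; off-color product +; odor noted -
(F) column flooding — fails on selectivity up, pressure drop low, off-color product, odor noted (predicts selectivity down, not selectivity up; predicts pressure drop high, not pressure drop low)
None of the listed candidates fits everything.

none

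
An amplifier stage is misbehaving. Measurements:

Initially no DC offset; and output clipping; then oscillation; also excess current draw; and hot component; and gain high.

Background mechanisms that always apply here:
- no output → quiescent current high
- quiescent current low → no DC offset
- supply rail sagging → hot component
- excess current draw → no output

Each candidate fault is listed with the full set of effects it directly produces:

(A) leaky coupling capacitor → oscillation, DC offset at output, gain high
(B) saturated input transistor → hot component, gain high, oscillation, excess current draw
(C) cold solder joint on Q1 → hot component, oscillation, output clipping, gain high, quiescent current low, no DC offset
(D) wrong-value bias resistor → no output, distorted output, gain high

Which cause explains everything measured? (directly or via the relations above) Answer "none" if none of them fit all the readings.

Checking each candidate against the observations:
(A) leaky coupling capacitor — no DC offset miss; output clipping miss; oscillation match; excess current draw miss; hot component miss; gain high match
(B) saturated input transistor — no DC offset miss; output clipping miss; oscillation match; excess current draw match; hot component match; gain high match
(C) cold solder joint on Q1 — does not account for excess current draw
(D) wrong-value bias resistor — does not account for no DC offset, output clipping, oscillation, excess current draw, hot component
Every candidate fails on at least one observation.

none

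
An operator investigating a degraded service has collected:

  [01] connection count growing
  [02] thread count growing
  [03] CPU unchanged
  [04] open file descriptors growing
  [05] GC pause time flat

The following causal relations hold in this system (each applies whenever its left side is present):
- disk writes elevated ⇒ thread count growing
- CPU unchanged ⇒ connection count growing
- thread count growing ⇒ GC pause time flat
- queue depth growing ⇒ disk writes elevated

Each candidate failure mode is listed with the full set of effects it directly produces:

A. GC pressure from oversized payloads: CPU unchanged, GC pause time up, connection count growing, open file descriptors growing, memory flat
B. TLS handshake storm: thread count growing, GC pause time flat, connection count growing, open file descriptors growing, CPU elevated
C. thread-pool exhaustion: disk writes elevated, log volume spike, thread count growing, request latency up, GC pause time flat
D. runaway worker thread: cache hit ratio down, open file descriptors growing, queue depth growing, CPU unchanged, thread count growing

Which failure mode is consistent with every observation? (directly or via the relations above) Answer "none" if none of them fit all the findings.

D

For each candidate, compare predicted effects to what was observed:
(A) GC pressure from oversized payloads — fails on thread count growing, GC pause time flat (predicts GC pause time up, not GC pause time flat)
(B) TLS handshake storm — connection count growing yes; thread count growing yes; CPU unchanged NO; open file descriptors growing yes; GC pause time flat yes
(C) thread-pool exhaustion — connection count growing NO; thread count growing yes; CPU unchanged NO; open file descriptors growing NO; GC pause time flat yes
(D) runaway worker thread — accounts for every observation (connection count growing by CPU unchanged → connection count growing)
(D) is the only candidate with no mismatches.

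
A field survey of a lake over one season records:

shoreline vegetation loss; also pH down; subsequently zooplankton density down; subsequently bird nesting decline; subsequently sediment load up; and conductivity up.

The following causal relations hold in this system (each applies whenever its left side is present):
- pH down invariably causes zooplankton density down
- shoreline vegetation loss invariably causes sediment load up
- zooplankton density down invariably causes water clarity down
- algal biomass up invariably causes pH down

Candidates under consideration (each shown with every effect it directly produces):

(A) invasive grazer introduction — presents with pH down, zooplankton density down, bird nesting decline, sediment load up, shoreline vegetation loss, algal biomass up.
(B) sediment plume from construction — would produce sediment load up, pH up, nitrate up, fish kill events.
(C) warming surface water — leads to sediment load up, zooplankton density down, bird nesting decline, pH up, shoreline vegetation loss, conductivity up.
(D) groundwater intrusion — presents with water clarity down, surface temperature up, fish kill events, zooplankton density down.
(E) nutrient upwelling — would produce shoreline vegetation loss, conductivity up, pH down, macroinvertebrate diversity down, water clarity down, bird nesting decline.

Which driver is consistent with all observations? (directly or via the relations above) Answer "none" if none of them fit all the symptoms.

Testing each hypothesis:
(A) invasive grazer introduction — does not account for conductivity up
(B) sediment plume from construction — shoreline vegetation loss NO; pH down NO; zooplankton density down NO; bird nesting decline NO; sediment load up yes; conductivity up NO
(C) warming surface water — shoreline vegetation loss yes; pH down NO; zooplankton density down yes; bird nesting decline yes; sediment load up yes; conductivity up yes
(D) groundwater intrusion — does not account for shoreline vegetation loss, pH down, bird nesting decline, sediment load up, conductivity up
(E) nutrient upwelling — accounts for every observation (zooplankton density down by pH down → zooplankton density down)
Only (E) is consistent with every observation.

E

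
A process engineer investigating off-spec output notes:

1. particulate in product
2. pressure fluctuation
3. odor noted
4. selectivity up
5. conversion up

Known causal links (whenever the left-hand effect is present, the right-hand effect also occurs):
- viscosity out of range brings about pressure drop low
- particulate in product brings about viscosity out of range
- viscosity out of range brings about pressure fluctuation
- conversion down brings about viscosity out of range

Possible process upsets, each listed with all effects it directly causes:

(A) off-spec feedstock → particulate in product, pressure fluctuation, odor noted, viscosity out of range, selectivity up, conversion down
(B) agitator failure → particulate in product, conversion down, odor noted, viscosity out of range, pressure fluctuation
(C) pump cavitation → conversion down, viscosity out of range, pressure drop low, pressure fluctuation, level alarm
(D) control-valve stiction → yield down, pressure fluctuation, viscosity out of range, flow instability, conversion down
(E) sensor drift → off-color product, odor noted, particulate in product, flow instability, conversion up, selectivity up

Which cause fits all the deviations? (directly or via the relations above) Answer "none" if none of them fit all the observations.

Testing each hypothesis:
(A) off-spec feedstock — particulate in product +; pressure fluctuation +; odor noted +; selectivity up +; conversion up -
(B) agitator failure — fails on selectivity up, conversion up (predicts conversion down, not conversion up)
(C) pump cavitation — fails on particulate in product, odor noted, selectivity up, conversion up (predicts conversion down, not conversion up)
(D) control-valve stiction — particulate in product -; pressure fluctuation +; odor noted -; selectivity up -; conversion up -
(E) sensor drift — accounts for every observation (pressure fluctuation via particulate in product → viscosity out of range → pressure fluctuation)
(E) is the only candidate with no mismatches.

E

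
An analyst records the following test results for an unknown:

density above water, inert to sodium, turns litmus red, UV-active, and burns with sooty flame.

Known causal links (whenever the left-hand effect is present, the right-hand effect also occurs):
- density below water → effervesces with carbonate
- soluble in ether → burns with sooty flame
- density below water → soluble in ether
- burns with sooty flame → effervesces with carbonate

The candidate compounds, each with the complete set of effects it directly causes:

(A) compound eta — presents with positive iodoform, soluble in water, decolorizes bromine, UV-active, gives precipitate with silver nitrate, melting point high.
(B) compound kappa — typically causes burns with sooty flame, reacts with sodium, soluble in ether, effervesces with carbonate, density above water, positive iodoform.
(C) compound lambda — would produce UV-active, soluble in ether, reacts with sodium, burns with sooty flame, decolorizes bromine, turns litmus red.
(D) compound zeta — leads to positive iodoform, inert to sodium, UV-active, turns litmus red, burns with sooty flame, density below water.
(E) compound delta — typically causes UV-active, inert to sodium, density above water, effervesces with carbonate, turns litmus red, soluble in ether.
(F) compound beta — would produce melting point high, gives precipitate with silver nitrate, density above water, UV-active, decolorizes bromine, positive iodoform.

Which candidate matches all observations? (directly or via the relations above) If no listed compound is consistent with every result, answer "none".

Checking each candidate against the observations:
(A) compound eta — density above water NO; inert to sodium NO; turns litmus red NO; UV-active yes; burns with sooty flame NO
(B) compound kappa — density above water yes; inert to sodium NO; turns litmus red NO; UV-active NO; burns with sooty flame yes
(C) compound lambda — density above water NO; inert to sodium NO; turns litmus red yes; UV-active yes; burns with sooty flame yes
(D) compound zeta — density above water NO; inert to sodium yes; turns litmus red yes; UV-active yes; burns with sooty flame yes
(E) compound delta — density above water yes; inert to sodium yes; turns litmus red yes; UV-active yes; burns with sooty flame yes (via soluble in ether → burns with sooty flame)
(F) compound beta — density above water yes; inert to sodium NO; turns litmus red NO; UV-active yes; burns with sooty flame NO
(E) alone accounts for all the evidence.

E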